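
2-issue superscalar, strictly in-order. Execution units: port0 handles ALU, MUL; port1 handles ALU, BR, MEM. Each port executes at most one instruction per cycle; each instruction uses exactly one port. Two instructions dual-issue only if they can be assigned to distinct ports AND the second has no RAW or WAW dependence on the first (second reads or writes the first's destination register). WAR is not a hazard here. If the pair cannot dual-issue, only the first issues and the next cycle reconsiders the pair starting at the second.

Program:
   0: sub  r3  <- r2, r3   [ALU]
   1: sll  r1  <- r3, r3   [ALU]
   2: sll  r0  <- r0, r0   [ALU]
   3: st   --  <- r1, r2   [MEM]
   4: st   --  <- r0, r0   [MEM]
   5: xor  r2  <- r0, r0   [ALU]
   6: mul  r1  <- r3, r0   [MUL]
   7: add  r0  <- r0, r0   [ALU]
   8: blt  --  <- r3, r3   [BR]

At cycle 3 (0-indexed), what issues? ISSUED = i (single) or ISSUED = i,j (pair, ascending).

0. sub.ALU @i0  | RAW r3
1. sll.ALU+sll.ALU @i1,i2  | 2-wide
2. st.MEM @i3  | no-port MEM/MEM
3. st.MEM+xor.ALU @i4,i5  | 2-wide
4. mul.MUL+add.ALU @i6,i7  | 2-wide
5. blt.BR @i8  | tail

ISSUED = 4,5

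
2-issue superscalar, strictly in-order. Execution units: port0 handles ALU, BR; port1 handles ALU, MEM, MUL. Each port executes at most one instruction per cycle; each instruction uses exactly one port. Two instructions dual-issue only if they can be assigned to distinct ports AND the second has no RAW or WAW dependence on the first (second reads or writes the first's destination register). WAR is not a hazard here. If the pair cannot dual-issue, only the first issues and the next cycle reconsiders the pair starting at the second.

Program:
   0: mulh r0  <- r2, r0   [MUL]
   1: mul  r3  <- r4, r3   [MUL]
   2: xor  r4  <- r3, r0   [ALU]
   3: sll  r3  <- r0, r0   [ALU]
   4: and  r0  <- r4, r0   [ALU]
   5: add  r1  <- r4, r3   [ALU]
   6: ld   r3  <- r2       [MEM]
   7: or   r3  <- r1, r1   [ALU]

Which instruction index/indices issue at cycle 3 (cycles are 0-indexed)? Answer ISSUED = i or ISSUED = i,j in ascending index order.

0. mulh.MUL @i0  | no-port MUL/MUL
1. mul.MUL @i1  | RAW r3
2. xor.ALU/sll.ALU @i2+i3  | 2-wide
3. and.ALU/add.ALU @i4+i5  | 2-wide
4. ld.MEM @i6  | WAW r3
5. or.ALU @i7  | tail

ISSUED = 4,5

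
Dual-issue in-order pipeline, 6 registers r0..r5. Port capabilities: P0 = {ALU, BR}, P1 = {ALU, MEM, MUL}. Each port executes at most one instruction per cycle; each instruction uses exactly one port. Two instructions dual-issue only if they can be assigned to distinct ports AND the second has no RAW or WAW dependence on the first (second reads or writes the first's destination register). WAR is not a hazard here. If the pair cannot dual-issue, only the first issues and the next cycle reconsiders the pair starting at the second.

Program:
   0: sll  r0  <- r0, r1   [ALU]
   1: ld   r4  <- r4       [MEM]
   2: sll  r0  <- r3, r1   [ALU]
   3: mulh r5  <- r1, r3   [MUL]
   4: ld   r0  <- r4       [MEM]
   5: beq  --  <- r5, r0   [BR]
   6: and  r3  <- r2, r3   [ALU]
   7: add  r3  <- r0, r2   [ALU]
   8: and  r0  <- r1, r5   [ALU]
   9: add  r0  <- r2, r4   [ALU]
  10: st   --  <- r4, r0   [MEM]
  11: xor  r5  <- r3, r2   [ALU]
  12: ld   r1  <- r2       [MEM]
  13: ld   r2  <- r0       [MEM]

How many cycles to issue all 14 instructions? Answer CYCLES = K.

CYCLES = 9

c0: i0+i1 sll.ALU/ld.MEM  pair
c1: i2+i3 sll.ALU/mulh.MUL  pair
c2: i4 ld.MEM  RAW r0
c3: i5+i6 beq.BR/and.ALU  pair
c4: i7+i8 add.ALU/and.ALU  pair
c5: i9 add.ALU  RAW r0
c6: i10+i11 st.MEM/xor.ALU  pair
c7: i12 ld.MEM  no-port MEM/MEM
c8: i13 ld.MEM  tail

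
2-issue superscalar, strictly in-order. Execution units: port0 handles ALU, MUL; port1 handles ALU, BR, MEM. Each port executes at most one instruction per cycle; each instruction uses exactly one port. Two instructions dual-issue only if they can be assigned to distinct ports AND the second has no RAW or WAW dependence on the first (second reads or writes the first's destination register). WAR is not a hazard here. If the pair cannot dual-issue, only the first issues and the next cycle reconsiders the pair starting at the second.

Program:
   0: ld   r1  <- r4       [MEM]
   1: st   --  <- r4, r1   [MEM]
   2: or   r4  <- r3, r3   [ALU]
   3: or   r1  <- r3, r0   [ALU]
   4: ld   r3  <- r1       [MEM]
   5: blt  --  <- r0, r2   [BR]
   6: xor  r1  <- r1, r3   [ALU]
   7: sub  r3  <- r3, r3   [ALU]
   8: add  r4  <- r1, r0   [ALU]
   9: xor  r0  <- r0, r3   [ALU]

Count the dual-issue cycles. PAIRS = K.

PAIRS = 3

  cy0 -> i0 (ld) no-port MEM/MEM
  cy1 -> i1/i2 (st or) pair
  cy2 -> i3 (or) RAW r1
  cy3 -> i4 (ld) no-port MEM/BR
  cy4 -> i5/i6 (blt xor) pair
  cy5 -> i7/i8 (sub add) pair
  cy6 -> i9 (xor) tail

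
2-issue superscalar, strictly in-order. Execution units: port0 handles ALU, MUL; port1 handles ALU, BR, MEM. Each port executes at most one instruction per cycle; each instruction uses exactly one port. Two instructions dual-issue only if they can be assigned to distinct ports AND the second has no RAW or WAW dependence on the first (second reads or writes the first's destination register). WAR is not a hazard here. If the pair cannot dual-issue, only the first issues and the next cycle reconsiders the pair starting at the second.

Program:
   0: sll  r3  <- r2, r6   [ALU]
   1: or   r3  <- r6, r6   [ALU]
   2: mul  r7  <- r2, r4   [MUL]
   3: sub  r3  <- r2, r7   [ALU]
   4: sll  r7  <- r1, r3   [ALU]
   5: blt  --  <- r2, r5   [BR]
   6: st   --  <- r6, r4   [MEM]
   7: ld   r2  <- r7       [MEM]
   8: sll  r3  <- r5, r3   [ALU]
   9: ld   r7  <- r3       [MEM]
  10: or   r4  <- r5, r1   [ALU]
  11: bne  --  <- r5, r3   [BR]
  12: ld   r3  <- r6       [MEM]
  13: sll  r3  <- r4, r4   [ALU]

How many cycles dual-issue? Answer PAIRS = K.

c0: i0 sll.ALU  WAW r3
c1: i1,i2 or.ALU mul.MUL  dual
c2: i3 sub.ALU  RAW r3
c3: i4,i5 sll.ALU blt.BR  dual
c4: i6 st.MEM  no-port MEM/MEM
c5: i7,i8 ld.MEM sll.ALU  dual
c6: i9,i10 ld.MEM or.ALU  dual
c7: i11 bne.BR  no-port BR/MEM
c8: i12 ld.MEM  WAW r3
c9: i13 sll.ALU  tail

PAIRS = 4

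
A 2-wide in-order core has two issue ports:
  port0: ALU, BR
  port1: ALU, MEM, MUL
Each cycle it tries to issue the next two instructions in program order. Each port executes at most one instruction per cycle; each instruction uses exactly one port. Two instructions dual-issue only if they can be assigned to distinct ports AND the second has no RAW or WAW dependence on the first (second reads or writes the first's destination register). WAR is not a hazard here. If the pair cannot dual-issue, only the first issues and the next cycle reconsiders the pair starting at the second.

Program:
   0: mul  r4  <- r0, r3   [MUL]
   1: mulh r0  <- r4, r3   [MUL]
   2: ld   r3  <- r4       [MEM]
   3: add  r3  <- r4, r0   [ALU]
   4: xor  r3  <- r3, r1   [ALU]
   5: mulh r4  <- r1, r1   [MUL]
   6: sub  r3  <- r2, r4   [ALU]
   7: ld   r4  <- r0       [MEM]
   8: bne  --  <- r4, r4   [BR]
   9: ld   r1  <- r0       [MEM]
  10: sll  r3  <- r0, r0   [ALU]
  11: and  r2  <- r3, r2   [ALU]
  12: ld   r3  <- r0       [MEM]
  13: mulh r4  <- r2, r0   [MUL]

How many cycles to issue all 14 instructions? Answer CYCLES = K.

CYCLES = 10

#0 head=0: mul.MUL i0 no-port MUL/MUL
#1 head=1: mulh.MUL i1 no-port MUL/MEM
#2 head=2: ld.MEM i2 WAW r3
#3 head=3: add.ALU i3 RAW+WAW r3
#4 head=4: xor.ALU+mulh.MUL i4/i5 2-wide
#5 head=6: sub.ALU+ld.MEM i6/i7 2-wide
#6 head=8: bne.BR+ld.MEM i8/i9 2-wide
#7 head=10: sll.ALU i10 RAW r3
#8 head=11: and.ALU+ld.MEM i11/i12 2-wide
#9 head=13: mulh.MUL i13 tail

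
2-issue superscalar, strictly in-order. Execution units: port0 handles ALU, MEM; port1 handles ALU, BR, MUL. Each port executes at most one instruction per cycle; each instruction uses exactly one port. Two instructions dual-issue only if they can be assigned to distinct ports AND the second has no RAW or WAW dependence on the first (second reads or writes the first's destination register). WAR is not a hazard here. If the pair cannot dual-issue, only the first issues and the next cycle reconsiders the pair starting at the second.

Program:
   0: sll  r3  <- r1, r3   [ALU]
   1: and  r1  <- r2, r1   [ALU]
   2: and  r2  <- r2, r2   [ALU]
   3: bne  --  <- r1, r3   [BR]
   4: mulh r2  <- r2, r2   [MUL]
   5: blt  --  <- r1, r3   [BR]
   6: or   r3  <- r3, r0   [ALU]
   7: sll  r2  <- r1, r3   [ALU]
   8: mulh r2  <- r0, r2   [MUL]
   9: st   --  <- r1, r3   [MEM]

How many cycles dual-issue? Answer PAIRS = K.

PAIRS = 4

  cy0 -> i0/i1 (sll+and) pair
  cy1 -> i2/i3 (and+bne) pair
  cy2 -> i4 (mulh) no-port MUL/BR
  cy3 -> i5/i6 (blt+or) pair
  cy4 -> i7 (sll) RAW+WAW r2
  cy5 -> i8/i9 (mulh+st) pair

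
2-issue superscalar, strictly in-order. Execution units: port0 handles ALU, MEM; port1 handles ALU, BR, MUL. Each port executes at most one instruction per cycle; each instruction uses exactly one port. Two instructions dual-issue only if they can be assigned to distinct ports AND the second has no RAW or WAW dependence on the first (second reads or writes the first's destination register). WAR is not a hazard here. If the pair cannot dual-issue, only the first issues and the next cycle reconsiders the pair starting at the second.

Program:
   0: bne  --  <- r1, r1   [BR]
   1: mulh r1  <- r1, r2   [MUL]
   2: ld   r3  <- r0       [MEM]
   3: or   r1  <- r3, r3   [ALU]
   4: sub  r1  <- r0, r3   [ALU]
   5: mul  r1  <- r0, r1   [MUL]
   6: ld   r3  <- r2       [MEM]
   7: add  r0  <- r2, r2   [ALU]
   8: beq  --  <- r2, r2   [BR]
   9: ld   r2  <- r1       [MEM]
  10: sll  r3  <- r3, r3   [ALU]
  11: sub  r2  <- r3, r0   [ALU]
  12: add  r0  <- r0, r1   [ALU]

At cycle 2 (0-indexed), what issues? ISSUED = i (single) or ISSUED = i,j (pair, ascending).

#0 head=0: bne i0 no-port BR/MUL
#1 head=1: mulh/ld i1+i2 dual
#2 head=3: or i3 WAW r1
#3 head=4: sub i4 RAW+WAW r1
#4 head=5: mul/ld i5+i6 dual
#5 head=7: add/beq i7+i8 dual
#6 head=9: ld/sll i9+i10 dual
#7 head=11: sub/add i11+i12 dual

ISSUED = 3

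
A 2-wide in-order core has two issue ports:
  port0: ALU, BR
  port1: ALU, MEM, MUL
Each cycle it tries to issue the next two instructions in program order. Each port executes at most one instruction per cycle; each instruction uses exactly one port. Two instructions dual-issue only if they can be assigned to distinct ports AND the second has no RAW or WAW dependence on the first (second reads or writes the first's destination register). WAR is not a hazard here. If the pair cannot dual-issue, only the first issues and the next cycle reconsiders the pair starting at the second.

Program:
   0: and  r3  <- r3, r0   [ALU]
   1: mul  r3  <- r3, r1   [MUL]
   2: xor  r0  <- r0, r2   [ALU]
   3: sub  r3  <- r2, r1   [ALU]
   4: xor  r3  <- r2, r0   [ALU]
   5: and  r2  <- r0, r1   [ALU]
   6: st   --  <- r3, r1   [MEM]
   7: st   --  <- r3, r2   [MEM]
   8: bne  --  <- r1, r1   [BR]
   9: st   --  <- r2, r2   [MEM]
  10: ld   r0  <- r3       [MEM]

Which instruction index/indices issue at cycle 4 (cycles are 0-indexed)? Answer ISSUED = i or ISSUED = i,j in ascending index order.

  cy0 -> i0 (and.ALU) RAW+WAW r3
  cy1 -> i1,i2 (mul.MUL/xor.ALU) 2-wide
  cy2 -> i3 (sub.ALU) WAW r3
  cy3 -> i4,i5 (xor.ALU/and.ALU) 2-wide
  cy4 -> i6 (st.MEM) no-port MEM/MEM
  cy5 -> i7,i8 (st.MEM/bne.BR) 2-wide
  cy6 -> i9 (st.MEM) no-port MEM/MEM
  cy7 -> i10 (ld.MEM) tail

ISSUED = 6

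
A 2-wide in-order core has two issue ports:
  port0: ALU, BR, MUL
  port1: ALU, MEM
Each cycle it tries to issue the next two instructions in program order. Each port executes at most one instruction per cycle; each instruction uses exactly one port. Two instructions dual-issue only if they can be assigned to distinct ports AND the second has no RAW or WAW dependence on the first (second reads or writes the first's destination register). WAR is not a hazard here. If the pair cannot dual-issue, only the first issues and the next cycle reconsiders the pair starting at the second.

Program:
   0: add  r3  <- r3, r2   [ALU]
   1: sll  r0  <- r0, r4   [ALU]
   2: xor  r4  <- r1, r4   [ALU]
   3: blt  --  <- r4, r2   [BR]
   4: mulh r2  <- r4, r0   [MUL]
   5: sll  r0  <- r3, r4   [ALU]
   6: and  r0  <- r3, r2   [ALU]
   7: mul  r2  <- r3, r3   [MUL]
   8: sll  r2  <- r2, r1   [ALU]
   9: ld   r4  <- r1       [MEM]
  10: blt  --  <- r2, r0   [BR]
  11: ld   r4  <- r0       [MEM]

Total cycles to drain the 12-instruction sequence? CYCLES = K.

[0] i0+i1  add/sll  -- 2-wide
[1] i2  xor  -- RAW r4
[2] i3  blt  -- no-port BR/MUL
[3] i4+i5  mulh/sll  -- 2-wide
[4] i6+i7  and/mul  -- 2-wide
[5] i8+i9  sll/ld  -- 2-wide
[6] i10+i11  blt/ld  -- 2-wide

CYCLES = 7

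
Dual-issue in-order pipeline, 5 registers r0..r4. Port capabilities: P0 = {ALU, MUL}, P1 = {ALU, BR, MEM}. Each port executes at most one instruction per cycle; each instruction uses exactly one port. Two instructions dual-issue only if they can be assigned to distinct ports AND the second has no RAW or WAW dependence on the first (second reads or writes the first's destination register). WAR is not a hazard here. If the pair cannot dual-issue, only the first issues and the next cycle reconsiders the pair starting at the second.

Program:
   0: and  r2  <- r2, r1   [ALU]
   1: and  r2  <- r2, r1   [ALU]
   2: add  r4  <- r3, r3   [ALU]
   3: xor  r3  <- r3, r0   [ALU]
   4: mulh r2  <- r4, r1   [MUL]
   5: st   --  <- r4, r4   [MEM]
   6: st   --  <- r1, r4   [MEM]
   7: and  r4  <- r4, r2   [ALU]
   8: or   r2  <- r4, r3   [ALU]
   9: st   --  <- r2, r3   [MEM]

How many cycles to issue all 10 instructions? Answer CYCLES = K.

t=0 i0:and.ALU ; RAW+WAW r2
t=1 i1+i2:and.ALU/add.ALU ; 2-wide
t=2 i3+i4:xor.ALU/mulh.MUL ; 2-wide
t=3 i5:st.MEM ; no-port MEM/MEM
t=4 i6+i7:st.MEM/and.ALU ; 2-wide
t=5 i8:or.ALU ; RAW r2
t=6 i9:st.MEM ; tail

CYCLES = 7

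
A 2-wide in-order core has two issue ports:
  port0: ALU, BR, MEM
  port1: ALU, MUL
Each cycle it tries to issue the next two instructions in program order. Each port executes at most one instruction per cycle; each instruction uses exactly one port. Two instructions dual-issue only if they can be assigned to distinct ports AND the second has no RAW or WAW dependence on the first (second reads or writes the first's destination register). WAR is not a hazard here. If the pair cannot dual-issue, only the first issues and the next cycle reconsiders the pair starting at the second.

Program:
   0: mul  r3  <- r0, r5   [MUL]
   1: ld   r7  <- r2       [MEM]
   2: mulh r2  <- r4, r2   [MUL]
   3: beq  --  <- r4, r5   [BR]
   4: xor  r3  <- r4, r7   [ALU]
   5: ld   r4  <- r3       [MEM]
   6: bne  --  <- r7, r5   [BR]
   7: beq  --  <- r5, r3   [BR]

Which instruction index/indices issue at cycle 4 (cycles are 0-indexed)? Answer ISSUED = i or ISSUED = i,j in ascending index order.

ISSUED = 6

  cy0 -> i0+i1 (mul/ld) pair
  cy1 -> i2+i3 (mulh/beq) pair
  cy2 -> i4 (xor) RAW r3
  cy3 -> i5 (ld) no-port MEM/BR
  cy4 -> i6 (bne) no-port BR/BR
  cy5 -> i7 (beq) tail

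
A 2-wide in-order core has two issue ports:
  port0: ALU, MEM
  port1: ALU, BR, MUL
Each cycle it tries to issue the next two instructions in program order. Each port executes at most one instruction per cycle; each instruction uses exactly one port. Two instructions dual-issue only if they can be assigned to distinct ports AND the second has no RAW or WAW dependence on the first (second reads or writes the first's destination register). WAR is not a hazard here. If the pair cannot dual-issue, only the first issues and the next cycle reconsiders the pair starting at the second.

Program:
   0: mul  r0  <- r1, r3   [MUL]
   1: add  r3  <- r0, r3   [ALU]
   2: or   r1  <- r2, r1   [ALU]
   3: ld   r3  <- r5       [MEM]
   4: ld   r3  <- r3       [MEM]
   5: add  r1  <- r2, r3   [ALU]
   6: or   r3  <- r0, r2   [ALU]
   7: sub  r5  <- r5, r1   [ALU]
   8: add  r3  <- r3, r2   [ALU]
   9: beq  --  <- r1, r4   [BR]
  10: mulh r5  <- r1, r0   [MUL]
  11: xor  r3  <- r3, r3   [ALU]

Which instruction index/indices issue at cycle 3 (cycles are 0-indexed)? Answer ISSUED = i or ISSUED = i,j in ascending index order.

ISSUED = 4

[0] i0  mul.MUL  -- RAW r0
[1] i1+i2  add.ALU or.ALU  -- pair
[2] i3  ld.MEM  -- no-port MEM/MEM
[3] i4  ld.MEM  -- RAW r3
[4] i5+i6  add.ALU or.ALU  -- pair
[5] i7+i8  sub.ALU add.ALU  -- pair
[6] i9  beq.BR  -- no-port BR/MUL
[7] i10+i11  mulh.MUL xor.ALU  -- pair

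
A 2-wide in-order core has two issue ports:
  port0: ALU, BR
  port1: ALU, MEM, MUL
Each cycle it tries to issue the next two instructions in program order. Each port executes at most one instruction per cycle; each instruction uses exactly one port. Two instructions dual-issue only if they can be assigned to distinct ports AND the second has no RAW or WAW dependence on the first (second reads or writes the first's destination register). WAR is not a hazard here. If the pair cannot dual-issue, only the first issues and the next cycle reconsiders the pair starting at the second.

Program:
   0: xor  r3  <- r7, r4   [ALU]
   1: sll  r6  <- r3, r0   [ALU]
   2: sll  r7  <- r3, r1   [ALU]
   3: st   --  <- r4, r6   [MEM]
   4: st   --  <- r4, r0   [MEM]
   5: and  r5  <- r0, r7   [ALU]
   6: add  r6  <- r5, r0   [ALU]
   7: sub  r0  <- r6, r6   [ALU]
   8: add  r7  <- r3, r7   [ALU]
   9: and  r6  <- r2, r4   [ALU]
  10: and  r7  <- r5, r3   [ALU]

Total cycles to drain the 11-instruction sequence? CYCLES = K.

  cy0 -> i0 (xor.ALU) RAW r3
  cy1 -> i1,i2 (sll.ALU/sll.ALU) pair
  cy2 -> i3 (st.MEM) no-port MEM/MEM
  cy3 -> i4,i5 (st.MEM/and.ALU) pair
  cy4 -> i6 (add.ALU) RAW r6
  cy5 -> i7,i8 (sub.ALU/add.ALU) pair
  cy6 -> i9,i10 (and.ALU/and.ALU) pair

CYCLES = 7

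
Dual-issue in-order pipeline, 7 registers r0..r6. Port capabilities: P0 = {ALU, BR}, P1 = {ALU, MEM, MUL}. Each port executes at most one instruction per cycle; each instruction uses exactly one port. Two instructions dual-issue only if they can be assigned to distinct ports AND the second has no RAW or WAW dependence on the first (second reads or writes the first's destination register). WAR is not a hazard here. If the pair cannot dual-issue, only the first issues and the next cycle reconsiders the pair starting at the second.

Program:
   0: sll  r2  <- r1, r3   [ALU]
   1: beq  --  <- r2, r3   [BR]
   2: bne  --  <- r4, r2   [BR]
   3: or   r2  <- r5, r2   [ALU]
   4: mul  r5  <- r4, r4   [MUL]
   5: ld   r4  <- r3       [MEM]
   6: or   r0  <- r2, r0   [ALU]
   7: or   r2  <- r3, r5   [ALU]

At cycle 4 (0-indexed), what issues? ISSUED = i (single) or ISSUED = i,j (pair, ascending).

c0: i0 sll  RAW r2
c1: i1 beq  no-port BR/BR
c2: i2/i3 bne/or  dual
c3: i4 mul  no-port MUL/MEM
c4: i5/i6 ld/or  dual
c5: i7 or  tail

ISSUED = 5,6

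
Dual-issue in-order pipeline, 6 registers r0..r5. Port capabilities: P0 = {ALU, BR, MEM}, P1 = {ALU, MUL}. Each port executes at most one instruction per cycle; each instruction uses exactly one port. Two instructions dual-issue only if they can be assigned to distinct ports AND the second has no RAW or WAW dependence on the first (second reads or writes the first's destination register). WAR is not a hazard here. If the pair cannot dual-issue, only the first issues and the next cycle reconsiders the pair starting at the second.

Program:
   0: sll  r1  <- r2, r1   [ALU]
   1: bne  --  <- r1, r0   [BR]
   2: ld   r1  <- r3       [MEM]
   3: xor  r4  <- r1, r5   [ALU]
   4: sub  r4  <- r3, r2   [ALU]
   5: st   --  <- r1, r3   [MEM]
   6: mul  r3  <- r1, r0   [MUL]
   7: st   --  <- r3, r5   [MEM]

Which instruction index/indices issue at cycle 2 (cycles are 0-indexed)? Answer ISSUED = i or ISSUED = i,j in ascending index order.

  cy0 -> i0 (sll.ALU) RAW r1
  cy1 -> i1 (bne.BR) no-port BR/MEM
  cy2 -> i2 (ld.MEM) RAW r1
  cy3 -> i3 (xor.ALU) WAW r4
  cy4 -> i4&i5 (sub.ALU;st.MEM) dual
  cy5 -> i6 (mul.MUL) RAW r3
  cy6 -> i7 (st.MEM) tail

ISSUED = 2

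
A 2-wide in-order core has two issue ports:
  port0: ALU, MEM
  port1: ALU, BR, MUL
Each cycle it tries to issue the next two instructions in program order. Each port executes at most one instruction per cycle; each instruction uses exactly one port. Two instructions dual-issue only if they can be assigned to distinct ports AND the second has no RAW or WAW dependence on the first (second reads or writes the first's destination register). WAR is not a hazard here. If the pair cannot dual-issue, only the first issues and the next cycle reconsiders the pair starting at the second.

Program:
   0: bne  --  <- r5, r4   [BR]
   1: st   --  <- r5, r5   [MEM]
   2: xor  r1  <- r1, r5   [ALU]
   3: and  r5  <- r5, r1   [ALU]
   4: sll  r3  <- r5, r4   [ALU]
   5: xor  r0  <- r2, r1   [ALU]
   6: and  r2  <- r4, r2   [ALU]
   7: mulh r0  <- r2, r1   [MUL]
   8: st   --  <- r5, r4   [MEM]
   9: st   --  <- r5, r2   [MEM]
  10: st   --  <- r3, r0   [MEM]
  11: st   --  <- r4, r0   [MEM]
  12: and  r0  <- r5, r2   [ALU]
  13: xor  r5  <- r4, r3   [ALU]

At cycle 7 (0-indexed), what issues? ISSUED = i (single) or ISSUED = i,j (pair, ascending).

ISSUED = 10

0. bne.BR/st.MEM @i0,i1  | pair
1. xor.ALU @i2  | RAW r1
2. and.ALU @i3  | RAW r5
3. sll.ALU/xor.ALU @i4,i5  | pair
4. and.ALU @i6  | RAW r2
5. mulh.MUL/st.MEM @i7,i8  | pair
6. st.MEM @i9  | no-port MEM/MEM
7. st.MEM @i10  | no-port MEM/MEM
8. st.MEM/and.ALU @i11,i12  | pair
9. xor.ALU @i13  | tail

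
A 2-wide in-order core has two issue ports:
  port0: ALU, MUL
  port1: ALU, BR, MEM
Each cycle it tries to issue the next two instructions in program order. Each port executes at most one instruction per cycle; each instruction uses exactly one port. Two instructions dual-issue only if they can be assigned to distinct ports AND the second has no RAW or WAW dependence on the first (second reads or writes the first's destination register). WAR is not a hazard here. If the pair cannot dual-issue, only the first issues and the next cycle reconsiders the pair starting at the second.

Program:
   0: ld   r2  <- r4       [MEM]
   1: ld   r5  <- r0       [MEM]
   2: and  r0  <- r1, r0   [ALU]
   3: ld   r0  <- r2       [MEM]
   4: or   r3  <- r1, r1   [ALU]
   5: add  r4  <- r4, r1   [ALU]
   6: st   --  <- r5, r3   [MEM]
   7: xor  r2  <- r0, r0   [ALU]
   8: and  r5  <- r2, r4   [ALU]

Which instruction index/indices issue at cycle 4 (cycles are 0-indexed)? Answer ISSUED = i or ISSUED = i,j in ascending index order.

ISSUED = 7

t=0 i0:ld.MEM ; no-port MEM/MEM
t=1 i1&i2:ld.MEM;and.ALU ; pair
t=2 i3&i4:ld.MEM;or.ALU ; pair
t=3 i5&i6:add.ALU;st.MEM ; pair
t=4 i7:xor.ALU ; RAW r2
t=5 i8:and.ALU ; tail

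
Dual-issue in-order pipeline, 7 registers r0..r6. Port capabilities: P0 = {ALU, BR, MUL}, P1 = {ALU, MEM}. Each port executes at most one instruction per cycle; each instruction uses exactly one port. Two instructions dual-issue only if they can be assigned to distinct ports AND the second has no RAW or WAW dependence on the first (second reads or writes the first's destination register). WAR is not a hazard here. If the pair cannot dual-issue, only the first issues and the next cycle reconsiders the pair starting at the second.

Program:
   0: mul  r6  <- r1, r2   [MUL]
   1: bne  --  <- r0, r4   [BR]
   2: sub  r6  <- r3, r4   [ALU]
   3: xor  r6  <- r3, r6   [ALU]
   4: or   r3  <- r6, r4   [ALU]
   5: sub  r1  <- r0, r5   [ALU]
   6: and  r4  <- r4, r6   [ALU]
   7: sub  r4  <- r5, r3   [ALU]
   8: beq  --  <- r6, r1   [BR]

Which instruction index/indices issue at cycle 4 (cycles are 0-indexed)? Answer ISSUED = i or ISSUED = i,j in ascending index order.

0. mul @i0  | no-port MUL/BR
1. bne+sub @i1,i2  | 2-wide
2. xor @i3  | RAW r6
3. or+sub @i4,i5  | 2-wide
4. and @i6  | WAW r4
5. sub+beq @i7,i8  | 2-wide

ISSUED = 6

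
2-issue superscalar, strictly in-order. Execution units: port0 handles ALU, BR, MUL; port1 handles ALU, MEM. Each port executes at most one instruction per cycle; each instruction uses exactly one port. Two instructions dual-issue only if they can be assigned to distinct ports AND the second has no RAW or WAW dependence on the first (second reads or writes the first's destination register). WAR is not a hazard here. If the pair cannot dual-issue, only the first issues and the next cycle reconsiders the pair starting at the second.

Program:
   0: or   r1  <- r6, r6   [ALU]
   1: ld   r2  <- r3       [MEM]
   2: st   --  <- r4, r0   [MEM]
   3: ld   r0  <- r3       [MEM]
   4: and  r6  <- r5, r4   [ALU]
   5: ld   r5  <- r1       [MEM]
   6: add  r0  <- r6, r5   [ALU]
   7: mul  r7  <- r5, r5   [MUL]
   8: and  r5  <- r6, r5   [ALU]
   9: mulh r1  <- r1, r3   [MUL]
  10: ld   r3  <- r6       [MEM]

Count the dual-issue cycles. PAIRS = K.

#0 head=0: or.ALU/ld.MEM i0/i1 dual
#1 head=2: st.MEM i2 no-port MEM/MEM
#2 head=3: ld.MEM/and.ALU i3/i4 dual
#3 head=5: ld.MEM i5 RAW r5
#4 head=6: add.ALU/mul.MUL i6/i7 dual
#5 head=8: and.ALU/mulh.MUL i8/i9 dual
#6 head=10: ld.MEM i10 tail

PAIRS = 4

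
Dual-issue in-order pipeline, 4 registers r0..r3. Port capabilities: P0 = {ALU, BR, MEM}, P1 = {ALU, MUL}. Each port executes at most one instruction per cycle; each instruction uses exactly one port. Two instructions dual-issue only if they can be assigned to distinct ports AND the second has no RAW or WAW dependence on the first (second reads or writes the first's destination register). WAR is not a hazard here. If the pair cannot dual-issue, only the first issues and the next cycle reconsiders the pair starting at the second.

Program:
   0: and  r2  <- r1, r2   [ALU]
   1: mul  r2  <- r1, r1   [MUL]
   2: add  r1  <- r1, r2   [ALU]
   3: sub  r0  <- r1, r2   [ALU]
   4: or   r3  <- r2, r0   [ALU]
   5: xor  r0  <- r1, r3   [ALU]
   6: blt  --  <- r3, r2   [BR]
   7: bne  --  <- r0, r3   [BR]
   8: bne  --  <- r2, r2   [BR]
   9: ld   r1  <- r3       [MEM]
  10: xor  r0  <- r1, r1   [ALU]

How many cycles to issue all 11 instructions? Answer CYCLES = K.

CYCLES = 10

[0] i0  and.ALU  -- WAW r2
[1] i1  mul.MUL  -- RAW r2
[2] i2  add.ALU  -- RAW r1
[3] i3  sub.ALU  -- RAW r0
[4] i4  or.ALU  -- RAW r3
[5] i5,i6  xor.ALU;blt.BR  -- 2-wide
[6] i7  bne.BR  -- no-port BR/BR
[7] i8  bne.BR  -- no-port BR/MEM
[8] i9  ld.MEM  -- RAW r1
[9] i10  xor.ALU  -- tail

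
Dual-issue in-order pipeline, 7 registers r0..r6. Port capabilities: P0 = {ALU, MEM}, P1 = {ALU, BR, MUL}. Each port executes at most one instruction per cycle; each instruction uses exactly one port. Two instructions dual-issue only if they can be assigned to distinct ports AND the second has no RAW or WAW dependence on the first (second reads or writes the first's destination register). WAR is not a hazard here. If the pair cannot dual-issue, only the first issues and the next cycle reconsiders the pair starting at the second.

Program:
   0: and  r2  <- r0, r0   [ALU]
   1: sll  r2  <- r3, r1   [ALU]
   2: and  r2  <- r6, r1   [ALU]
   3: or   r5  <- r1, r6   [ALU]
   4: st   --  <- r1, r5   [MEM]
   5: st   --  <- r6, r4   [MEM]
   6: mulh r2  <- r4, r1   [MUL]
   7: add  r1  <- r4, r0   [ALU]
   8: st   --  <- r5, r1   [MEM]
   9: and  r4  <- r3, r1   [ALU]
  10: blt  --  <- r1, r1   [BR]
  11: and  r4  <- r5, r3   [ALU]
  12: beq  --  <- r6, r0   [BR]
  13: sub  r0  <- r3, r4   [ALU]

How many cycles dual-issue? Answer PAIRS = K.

  cy0 -> i0 (and.ALU) WAW r2
  cy1 -> i1 (sll.ALU) WAW r2
  cy2 -> i2/i3 (and.ALU;or.ALU) dual
  cy3 -> i4 (st.MEM) no-port MEM/MEM
  cy4 -> i5/i6 (st.MEM;mulh.MUL) dual
  cy5 -> i7 (add.ALU) RAW r1
  cy6 -> i8/i9 (st.MEM;and.ALU) dual
  cy7 -> i10/i11 (blt.BR;and.ALU) dual
  cy8 -> i12/i13 (beq.BR;sub.ALU) dual

PAIRS = 5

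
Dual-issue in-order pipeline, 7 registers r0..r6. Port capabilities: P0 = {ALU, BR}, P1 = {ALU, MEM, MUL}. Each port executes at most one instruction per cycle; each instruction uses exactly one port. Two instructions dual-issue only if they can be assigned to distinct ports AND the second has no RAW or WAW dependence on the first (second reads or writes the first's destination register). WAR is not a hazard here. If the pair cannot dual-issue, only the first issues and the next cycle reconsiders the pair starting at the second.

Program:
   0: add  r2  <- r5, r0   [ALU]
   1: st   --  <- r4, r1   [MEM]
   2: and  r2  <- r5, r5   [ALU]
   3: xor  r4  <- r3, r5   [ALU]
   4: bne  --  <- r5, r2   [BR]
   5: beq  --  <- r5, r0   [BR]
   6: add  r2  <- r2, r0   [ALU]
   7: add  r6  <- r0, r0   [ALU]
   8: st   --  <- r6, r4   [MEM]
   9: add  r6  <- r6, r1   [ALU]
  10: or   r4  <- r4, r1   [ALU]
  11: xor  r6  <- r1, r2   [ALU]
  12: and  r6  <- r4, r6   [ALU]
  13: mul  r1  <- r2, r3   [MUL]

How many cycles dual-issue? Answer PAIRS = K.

PAIRS = 6

[0] i0&i1  add+st  -- 2-wide
[1] i2&i3  and+xor  -- 2-wide
[2] i4  bne  -- no-port BR/BR
[3] i5&i6  beq+add  -- 2-wide
[4] i7  add  -- RAW r6
[5] i8&i9  st+add  -- 2-wide
[6] i10&i11  or+xor  -- 2-wide
[7] i12&i13  and+mul  -- 2-wide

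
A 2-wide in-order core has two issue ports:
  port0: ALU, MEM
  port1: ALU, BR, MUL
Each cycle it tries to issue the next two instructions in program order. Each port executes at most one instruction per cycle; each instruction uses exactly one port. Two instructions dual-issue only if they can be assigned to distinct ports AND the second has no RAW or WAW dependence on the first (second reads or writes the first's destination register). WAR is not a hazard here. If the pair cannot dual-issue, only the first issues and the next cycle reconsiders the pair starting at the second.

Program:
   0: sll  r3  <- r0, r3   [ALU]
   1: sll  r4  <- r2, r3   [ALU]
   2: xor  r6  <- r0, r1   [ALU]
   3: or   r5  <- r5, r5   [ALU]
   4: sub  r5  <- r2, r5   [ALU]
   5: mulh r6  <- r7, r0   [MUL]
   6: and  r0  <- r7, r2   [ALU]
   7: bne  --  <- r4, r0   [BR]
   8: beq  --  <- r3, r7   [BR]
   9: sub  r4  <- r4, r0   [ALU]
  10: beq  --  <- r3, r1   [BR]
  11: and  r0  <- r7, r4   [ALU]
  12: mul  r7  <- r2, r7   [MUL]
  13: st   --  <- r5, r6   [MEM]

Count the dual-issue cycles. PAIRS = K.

PAIRS = 5

[0] i0  sll  -- RAW r3
[1] i1,i2  sll+xor  -- dual
[2] i3  or  -- RAW+WAW r5
[3] i4,i5  sub+mulh  -- dual
[4] i6  and  -- RAW r0
[5] i7  bne  -- no-port BR/BR
[6] i8,i9  beq+sub  -- dual
[7] i10,i11  beq+and  -- dual
[8] i12,i13  mul+st  -- dual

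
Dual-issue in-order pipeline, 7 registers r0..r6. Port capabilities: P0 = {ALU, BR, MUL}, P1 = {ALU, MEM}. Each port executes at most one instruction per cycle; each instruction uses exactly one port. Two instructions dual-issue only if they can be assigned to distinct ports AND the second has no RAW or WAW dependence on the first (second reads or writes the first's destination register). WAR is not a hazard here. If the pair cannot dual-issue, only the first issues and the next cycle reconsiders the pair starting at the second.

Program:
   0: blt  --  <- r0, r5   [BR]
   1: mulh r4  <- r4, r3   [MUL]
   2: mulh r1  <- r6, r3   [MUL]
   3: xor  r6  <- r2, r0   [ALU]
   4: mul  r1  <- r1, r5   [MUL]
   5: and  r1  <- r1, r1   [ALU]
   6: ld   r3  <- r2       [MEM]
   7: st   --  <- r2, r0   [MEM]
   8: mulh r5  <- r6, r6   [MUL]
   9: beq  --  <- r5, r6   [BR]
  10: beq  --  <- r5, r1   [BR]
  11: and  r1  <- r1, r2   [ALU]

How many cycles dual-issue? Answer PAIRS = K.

t=0 i0:blt.BR ; no-port BR/MUL
t=1 i1:mulh.MUL ; no-port MUL/MUL
t=2 i2/i3:mulh.MUL+xor.ALU ; pair
t=3 i4:mul.MUL ; RAW+WAW r1
t=4 i5/i6:and.ALU+ld.MEM ; pair
t=5 i7/i8:st.MEM+mulh.MUL ; pair
t=6 i9:beq.BR ; no-port BR/BR
t=7 i10/i11:beq.BR+and.ALU ; pair

PAIRS = 4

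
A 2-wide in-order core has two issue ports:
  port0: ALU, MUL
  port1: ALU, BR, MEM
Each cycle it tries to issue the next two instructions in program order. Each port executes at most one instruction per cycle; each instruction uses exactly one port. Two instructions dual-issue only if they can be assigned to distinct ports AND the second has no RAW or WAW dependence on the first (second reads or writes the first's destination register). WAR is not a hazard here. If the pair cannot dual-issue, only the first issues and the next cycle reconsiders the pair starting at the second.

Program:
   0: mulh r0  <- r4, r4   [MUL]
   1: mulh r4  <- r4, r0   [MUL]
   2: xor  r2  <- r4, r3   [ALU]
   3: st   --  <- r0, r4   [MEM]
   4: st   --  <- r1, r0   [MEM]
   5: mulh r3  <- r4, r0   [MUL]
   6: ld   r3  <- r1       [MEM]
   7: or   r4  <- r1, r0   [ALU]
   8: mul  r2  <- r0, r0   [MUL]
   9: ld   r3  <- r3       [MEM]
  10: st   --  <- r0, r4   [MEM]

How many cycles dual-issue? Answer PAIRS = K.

PAIRS = 4

#0 head=0: mulh.MUL i0 no-port MUL/MUL
#1 head=1: mulh.MUL i1 RAW r4
#2 head=2: xor.ALU;st.MEM i2+i3 dual
#3 head=4: st.MEM;mulh.MUL i4+i5 dual
#4 head=6: ld.MEM;or.ALU i6+i7 dual
#5 head=8: mul.MUL;ld.MEM i8+i9 dual
#6 head=10: st.MEM i10 tail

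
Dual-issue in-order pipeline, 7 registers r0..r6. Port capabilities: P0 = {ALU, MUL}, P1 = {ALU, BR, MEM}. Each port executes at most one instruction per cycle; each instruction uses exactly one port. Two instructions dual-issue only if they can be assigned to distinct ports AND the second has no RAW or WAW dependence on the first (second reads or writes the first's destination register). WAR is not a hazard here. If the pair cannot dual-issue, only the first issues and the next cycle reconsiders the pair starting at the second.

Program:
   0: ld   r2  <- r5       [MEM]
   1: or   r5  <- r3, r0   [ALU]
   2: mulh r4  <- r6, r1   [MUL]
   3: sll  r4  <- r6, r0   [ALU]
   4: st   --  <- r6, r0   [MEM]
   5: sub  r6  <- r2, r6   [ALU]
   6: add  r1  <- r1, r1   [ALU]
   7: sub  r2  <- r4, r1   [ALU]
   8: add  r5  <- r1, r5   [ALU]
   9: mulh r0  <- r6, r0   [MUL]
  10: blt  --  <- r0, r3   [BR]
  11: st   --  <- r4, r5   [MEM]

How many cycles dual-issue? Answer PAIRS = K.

0. ld/or @i0+i1  | pair
1. mulh @i2  | WAW r4
2. sll/st @i3+i4  | pair
3. sub/add @i5+i6  | pair
4. sub/add @i7+i8  | pair
5. mulh @i9  | RAW r0
6. blt @i10  | no-port BR/MEM
7. st @i11  | tail

PAIRS = 4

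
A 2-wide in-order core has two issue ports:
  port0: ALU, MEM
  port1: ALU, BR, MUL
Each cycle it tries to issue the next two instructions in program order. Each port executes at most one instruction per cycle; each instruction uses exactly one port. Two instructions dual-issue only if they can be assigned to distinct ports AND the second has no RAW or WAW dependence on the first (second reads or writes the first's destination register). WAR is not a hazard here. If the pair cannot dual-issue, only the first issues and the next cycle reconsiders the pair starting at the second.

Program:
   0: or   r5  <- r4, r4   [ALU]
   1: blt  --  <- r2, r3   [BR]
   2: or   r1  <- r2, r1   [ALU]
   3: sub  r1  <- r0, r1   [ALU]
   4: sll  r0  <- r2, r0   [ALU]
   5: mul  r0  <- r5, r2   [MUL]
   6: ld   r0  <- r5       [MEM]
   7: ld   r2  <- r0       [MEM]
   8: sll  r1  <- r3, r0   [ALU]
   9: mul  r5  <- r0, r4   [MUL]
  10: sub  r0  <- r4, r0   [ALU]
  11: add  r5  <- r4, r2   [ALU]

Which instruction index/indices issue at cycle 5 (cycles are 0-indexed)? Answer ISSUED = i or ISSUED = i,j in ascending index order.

ISSUED = 7,8

t=0 i0&i1:or.ALU/blt.BR ; 2-wide
t=1 i2:or.ALU ; RAW+WAW r1
t=2 i3&i4:sub.ALU/sll.ALU ; 2-wide
t=3 i5:mul.MUL ; WAW r0
t=4 i6:ld.MEM ; no-port MEM/MEM
t=5 i7&i8:ld.MEM/sll.ALU ; 2-wide
t=6 i9&i10:mul.MUL/sub.ALU ; 2-wide
t=7 i11:add.ALU ; tail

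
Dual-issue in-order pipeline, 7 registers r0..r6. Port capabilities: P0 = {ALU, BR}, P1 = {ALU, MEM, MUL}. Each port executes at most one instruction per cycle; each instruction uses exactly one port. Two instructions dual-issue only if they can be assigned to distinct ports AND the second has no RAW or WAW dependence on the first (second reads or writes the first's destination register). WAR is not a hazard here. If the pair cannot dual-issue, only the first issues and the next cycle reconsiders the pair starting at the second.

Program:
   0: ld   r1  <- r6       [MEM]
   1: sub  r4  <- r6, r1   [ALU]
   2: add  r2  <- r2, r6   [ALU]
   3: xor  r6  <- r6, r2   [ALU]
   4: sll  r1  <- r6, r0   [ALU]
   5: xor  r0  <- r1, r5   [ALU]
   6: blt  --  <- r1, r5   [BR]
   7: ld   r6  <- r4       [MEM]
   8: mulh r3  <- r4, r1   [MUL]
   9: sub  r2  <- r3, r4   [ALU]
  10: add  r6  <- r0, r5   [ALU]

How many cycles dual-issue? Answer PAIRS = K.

[0] i0  ld  -- RAW r1
[1] i1&i2  sub/add  -- 2-wide
[2] i3  xor  -- RAW r6
[3] i4  sll  -- RAW r1
[4] i5&i6  xor/blt  -- 2-wide
[5] i7  ld  -- no-port MEM/MUL
[6] i8  mulh  -- RAW r3
[7] i9&i10  sub/add  -- 2-wide

PAIRS = 3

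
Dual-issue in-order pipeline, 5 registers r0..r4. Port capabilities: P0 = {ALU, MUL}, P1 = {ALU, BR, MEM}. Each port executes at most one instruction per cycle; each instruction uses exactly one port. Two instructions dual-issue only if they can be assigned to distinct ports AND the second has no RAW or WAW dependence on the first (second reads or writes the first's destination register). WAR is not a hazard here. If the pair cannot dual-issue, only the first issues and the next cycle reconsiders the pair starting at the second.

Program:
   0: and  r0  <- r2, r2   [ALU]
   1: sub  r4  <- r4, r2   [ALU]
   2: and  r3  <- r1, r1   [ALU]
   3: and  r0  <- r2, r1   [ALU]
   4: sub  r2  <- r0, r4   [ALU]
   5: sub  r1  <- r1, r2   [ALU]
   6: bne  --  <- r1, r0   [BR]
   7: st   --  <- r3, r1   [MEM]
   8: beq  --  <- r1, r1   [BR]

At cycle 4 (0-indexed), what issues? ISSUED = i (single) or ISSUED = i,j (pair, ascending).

ISSUED = 6

t=0 i0/i1:and.ALU;sub.ALU ; pair
t=1 i2/i3:and.ALU;and.ALU ; pair
t=2 i4:sub.ALU ; RAW r2
t=3 i5:sub.ALU ; RAW r1
t=4 i6:bne.BR ; no-port BR/MEM
t=5 i7:st.MEM ; no-port MEM/BR
t=6 i8:beq.BR ; tail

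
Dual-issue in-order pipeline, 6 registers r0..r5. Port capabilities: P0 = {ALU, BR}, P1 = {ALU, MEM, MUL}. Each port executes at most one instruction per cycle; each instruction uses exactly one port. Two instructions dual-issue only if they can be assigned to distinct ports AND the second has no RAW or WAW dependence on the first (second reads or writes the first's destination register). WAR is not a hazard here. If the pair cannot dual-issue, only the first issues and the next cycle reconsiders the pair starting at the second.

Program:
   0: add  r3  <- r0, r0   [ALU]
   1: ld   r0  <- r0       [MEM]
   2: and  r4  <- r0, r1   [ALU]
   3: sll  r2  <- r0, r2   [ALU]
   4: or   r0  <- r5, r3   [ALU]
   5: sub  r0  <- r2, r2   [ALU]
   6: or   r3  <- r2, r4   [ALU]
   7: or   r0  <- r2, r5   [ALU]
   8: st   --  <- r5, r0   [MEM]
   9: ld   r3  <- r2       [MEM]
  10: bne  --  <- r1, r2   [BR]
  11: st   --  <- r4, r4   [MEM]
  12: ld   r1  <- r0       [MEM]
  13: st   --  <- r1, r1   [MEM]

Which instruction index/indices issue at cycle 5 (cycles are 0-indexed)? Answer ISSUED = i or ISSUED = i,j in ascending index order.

ISSUED = 8

[0] i0,i1  add/ld  -- 2-wide
[1] i2,i3  and/sll  -- 2-wide
[2] i4  or  -- WAW r0
[3] i5,i6  sub/or  -- 2-wide
[4] i7  or  -- RAW r0
[5] i8  st  -- no-port MEM/MEM
[6] i9,i10  ld/bne  -- 2-wide
[7] i11  st  -- no-port MEM/MEM
[8] i12  ld  -- no-port MEM/MEM
[9] i13  st  -- tail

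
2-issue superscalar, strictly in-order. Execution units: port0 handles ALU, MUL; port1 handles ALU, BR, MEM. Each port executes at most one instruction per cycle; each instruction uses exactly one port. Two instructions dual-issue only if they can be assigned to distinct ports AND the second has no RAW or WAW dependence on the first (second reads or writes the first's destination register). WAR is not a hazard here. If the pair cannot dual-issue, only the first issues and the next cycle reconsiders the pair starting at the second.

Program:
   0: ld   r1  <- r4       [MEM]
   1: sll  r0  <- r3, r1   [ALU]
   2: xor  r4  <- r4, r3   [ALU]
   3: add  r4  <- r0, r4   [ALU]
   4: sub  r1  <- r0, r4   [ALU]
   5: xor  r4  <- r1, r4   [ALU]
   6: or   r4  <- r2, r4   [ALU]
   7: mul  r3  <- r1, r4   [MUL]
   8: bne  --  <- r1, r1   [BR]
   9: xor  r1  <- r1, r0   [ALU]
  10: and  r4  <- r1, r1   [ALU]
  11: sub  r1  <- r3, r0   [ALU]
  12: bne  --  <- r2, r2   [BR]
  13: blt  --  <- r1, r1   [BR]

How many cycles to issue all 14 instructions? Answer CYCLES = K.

CYCLES = 11

0. ld.MEM @i0  | RAW r1
1. sll.ALU/xor.ALU @i1+i2  | pair
2. add.ALU @i3  | RAW r4
3. sub.ALU @i4  | RAW r1
4. xor.ALU @i5  | RAW+WAW r4
5. or.ALU @i6  | RAW r4
6. mul.MUL/bne.BR @i7+i8  | pair
7. xor.ALU @i9  | RAW r1
8. and.ALU/sub.ALU @i10+i11  | pair
9. bne.BR @i12  | no-port BR/BR
10. blt.BR @i13  | tail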